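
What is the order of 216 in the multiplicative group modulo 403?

4

Since 216 ∈ (Z/403Z)^×, its order divides φ(403) = φ(13·31) = (13−1)·(31−1) = 12·30 = 360 = 2^3 · 3^2 · 5.
Divisors of 360: 1, 2, 3, 4, 5, 6, 8, 9, 10, 12, 15, 18, 20, 24, 30, 36, 40, 45, 60, 72, 90, 120, 180, 360.
Evaluate successive powers at the divisors of 360:
216^1 ≡ 216 (mod 403)
216^2 ≡ 311 (mod 403)
216^3 ≡ 278 (mod 403)
216^4 ≡ 1 (mod 403) ✓
So ord_403(216) = 4.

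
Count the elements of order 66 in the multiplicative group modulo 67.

φ(67) = 67 − 1 = 66 = 2 · 3 · 11.
Since (Z/67Z)^× is cyclic of order 66, the number of elements of order d is φ(d) when d | 66 and 0 otherwise.
66 = 2 · 3 · 11 divides 66, and φ(66) = 20.

20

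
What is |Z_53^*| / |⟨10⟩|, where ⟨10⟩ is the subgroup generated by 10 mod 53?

4

ord(10) | φ(53) = 53 − 1 = 52 = 2^2 · 13.
Divisors of 52: 1, 2, 4, 13, 26, 52.
Compute 10^d (mod 53) for the divisors d until we hit 1:
10^1 ≡ 10 (mod 53)
10^2 ≡ 47 (mod 53)
10^4 ≡ 36 (mod 53)
10^13 ≡ 1 (mod 53) ✓
So ord_53(10) = 13, hence |⟨10⟩| = 13.
[(Z/53Z)^× : ⟨10⟩] = 52/13 = 4.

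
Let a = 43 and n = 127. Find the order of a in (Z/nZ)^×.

126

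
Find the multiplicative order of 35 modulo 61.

60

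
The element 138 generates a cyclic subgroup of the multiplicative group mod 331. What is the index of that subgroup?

By Lagrange's theorem, ord_331(138) divides φ(331) = 331 − 1 = 330 = 2 · 3 · 5 · 11.
Divisors of 330: 1, 2, 3, 5, 6, 10, 11, 15, 22, 30, 33, 55, 66, 110, 165, 330.
Test each divisor d:
138^1 ≡ 138 (mod 331)
138^2 ≡ 177 (mod 331)
138^3 ≡ 263 (mod 331)
138^5 ≡ 211 (mod 331)
138^6 ≡ 321 (mod 331)
138^10 ≡ 167 (mod 331)
138^11 ≡ 207 (mod 331)
138^15 ≡ 151 (mod 331)
138^22 ≡ 150 (mod 331)
138^30 ≡ 293 (mod 331)
138^33 ≡ 267 (mod 331)
138^55 ≡ 330 (mod 331)
138^66 ≡ 124 (mod 331)
138^110 ≡ 1 (mod 331) ✓
So ord_331(138) = 110, hence |⟨138⟩| = 110.
Index = |(Z/331Z)^×| / |⟨138⟩| = 330 / 110 = 3.

3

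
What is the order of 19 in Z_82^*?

40

ord(19) | φ(82) = φ(2)·φ(41) = 1·40 = 40 = 2^3 · 5.
Divisors of 40: 1, 2, 4, 5, 8, 10, 20, 40.
Check 19^d mod 82 for each divisor in increasing order:
19^1 ≡ 19
19^2 ≡ 33
19^4 ≡ 23
19^5 ≡ 27
19^8 ≡ 37
19^10 ≡ 73
19^20 ≡ 81
19^40 ≡ 1
The smallest such exponent is 40, so the order of 19 is 40.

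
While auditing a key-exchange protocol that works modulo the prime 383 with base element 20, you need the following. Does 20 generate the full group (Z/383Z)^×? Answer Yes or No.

Yes

φ(383) = 383 − 1 = 382 = 2 · 191.
20 is a primitive root mod 383 iff 20^(φ(383)/q) ≢ 1 for every prime q | φ(383), i.e. q ∈ {2, 191}.
20^191 ≡ 382 (mod 383)  [q = 2: ≢ 1 ✓]
20^2 ≡ 17 (mod 383)  [q = 191: ≢ 1 ✓]
None equal 1, so ord_383(20) = 382: 20 is a primitive root.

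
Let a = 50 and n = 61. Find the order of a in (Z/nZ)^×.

The order of 50 must divide φ(61) = 61 − 1 = 60 = 2^2 · 3 · 5.
Divisors of 60: 1, 2, 3, 4, 5, 6, 10, 12, 15, 20, 30, 60.
Test each divisor d:
50^1 ≡ 50 (mod 61)
50^2 ≡ 60 (mod 61)
50^3 ≡ 11 (mod 61)
50^4 ≡ 1 (mod 61) ✓
Therefore the multiplicative order of 50 modulo 61 is 4.

4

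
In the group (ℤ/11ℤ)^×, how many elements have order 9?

φ(11) = 11 − 1 = 10 = 2 · 5.
(Z/11Z)^× is cyclic (|G| = 10); a cyclic group of order m has exactly φ(d) elements of each order d | m, and none otherwise.
9 does not divide 10, so no element of (Z/11Z)^× has order 9.

0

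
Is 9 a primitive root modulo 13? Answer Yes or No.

No

φ(13) = 13 − 1 = 12 = 2^2 · 3.
9 is a primitive root mod 13 iff 9^(φ(13)/q) ≢ 1 for every prime q | φ(13), i.e. q ∈ {2, 3}.
9^6 ≡ 1 (mod 13)  [q = 2: ≡ 1 ✗]
9^4 ≡ 9 (mod 13)  [q = 3: ≢ 1 ✓]
Since 9^6 ≡ 1, the order of 9 divides 6 < 12, so 9 is not a primitive root.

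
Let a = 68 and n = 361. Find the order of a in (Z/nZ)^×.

3

By Lagrange's theorem, ord_361(68) divides φ(361) = φ(19^2) = 19·(19−1) = 342 = 2 · 3^2 · 19.
Divisors of 342: 1, 2, 3, 6, 9, 18, 19, 38, 57, 114, 171, 342.
Compute 68^d (mod 361) for the divisors d until we hit 1:
68^1 ≡ 68 (mod 361)
68^2 ≡ 292 (mod 361)
68^3 ≡ 1 (mod 361) ✓
Therefore the multiplicative order of 68 modulo 361 is 3.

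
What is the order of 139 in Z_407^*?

90

ord(139) | φ(407) = φ(11·37) = (11−1)·(37−1) = 10·36 = 360 = 2^3 · 3^2 · 5.
Divisors of 360: 1, 2, 3, 4, 5, 6, 8, 9, 10, 12, 15, 18, 20, 24, 30, 36, 40, 45, 60, 72, 90, 120, 180, 360.
Test each divisor d:
139^1 ≡ 139 (mod 407)
139^2 ≡ 192 (mod 407)
139^3 ≡ 233 (mod 407)
139^4 ≡ 234 (mod 407)
139^5 ≡ 373 (mod 407)
139^6 ≡ 158 (mod 407)
139^8 ≡ 218 (mod 407)
139^9 ≡ 184 (mod 407)
139^10 ≡ 342 (mod 407)
139^12 ≡ 137 (mod 407)
139^15 ≡ 175 (mod 407)
139^18 ≡ 75 (mod 407)
139^20 ≡ 155 (mod 407)
139^24 ≡ 47 (mod 407)
139^30 ≡ 100 (mod 407)
139^36 ≡ 334 (mod 407)
139^40 ≡ 12 (mod 407)
139^45 ≡ 406 (mod 407)
139^60 ≡ 232 (mod 407)
139^72 ≡ 38 (mod 407)
139^90 ≡ 1 (mod 407) ✓
Therefore the multiplicative order of 139 modulo 407 is 90.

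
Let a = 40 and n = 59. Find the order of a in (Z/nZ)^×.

58

By Lagrange's theorem, ord_59(40) divides φ(59) = 59 − 1 = 58 = 2 · 29.
Divisors of 58: 1, 2, 29, 58.
Test each divisor d:
40^1 ≡ 40 (mod 59)
40^2 ≡ 7 (mod 59)
40^29 ≡ 58 (mod 59)
40^58 ≡ 1 (mod 59) ✓
The smallest such exponent is 58, so the order of 40 is 58.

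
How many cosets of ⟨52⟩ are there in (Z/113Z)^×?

2

The order of 52 must divide φ(113) = 113 − 1 = 112 = 2^4 · 7.
Divisors of 112: 1, 2, 4, 7, 8, 14, 16, 28, 56, 112.
Check 52^d mod 113 for each divisor in increasing order:
52^1 ≡ 52
52^2 ≡ 105
52^4 ≡ 64
52^7 ≡ 44
52^8 ≡ 28
52^14 ≡ 15
52^16 ≡ 106
52^28 ≡ 112
52^56 ≡ 1
So ord_113(52) = 56, hence |⟨52⟩| = 56.
The index is φ(113) / ord(52) = 112 / 56 = 2.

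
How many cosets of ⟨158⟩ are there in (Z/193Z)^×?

3

ord(158) | φ(193) = 193 − 1 = 192 = 2^6 · 3.
Divisors of 192: 1, 2, 3, 4, 6, 8, 12, 16, 24, 32, 48, 64, 96, 192.
Evaluate successive powers at the divisors of 192:
158^1 ≡ 158 (mod 193)
158^2 ≡ 67 (mod 193)
158^3 ≡ 164 (mod 193)
158^4 ≡ 50 (mod 193)
158^6 ≡ 69 (mod 193)
158^8 ≡ 184 (mod 193)
158^12 ≡ 129 (mod 193)
158^16 ≡ 81 (mod 193)
158^24 ≡ 43 (mod 193)
158^32 ≡ 192 (mod 193)
158^48 ≡ 112 (mod 193)
158^64 ≡ 1 (mod 193) ✓
The order of 158 is 64, so the subgroup it generates has 64 elements.
The index is φ(193) / ord(158) = 192 / 64 = 3.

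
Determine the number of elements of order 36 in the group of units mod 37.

12

φ(37) = 37 − 1 = 36 = 2^2 · 3^2.
In a cyclic group of order 36, there are φ(d) elements of order d for each divisor d of 36, and zero for non-divisors.
36 = 2^2 · 3^2 divides 36, and φ(36) = 12.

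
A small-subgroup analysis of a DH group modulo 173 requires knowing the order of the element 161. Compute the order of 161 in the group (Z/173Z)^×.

The order of 161 must divide φ(173) = 173 − 1 = 172 = 2^2 · 43.
Divisors of 172: 1, 2, 4, 43, 86, 172.
Test each divisor d:
161^1 ≡ 161 (mod 173)
161^2 ≡ 144 (mod 173)
161^4 ≡ 149 (mod 173)
161^43 ≡ 93 (mod 173)
161^86 ≡ 172 (mod 173)
161^172 ≡ 1 (mod 173) ✓
Hence ord(161) = 172.

172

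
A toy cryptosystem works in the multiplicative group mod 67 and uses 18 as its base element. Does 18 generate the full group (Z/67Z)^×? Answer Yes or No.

Yes

φ(67) = 67 − 1 = 66 = 2 · 3 · 11.
An element g generates (Z/67Z)^× iff g^(66/q) ≢ 1 (mod 67) for each prime q ∈ {2, 3, 11}.
18^33 ≡ 66 (mod 67)  [q = 2: ≢ 1 ✓]
18^22 ≡ 37 (mod 67)  [q = 3: ≢ 1 ✓]
18^6 ≡ 9 (mod 67)  [q = 11: ≢ 1 ✓]
None equal 1, so ord_67(18) = 66: 18 is a primitive root.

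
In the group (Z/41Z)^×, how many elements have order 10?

4

φ(41) = 41 − 1 = 40 = 2^3 · 5.
Since (Z/41Z)^× is cyclic of order 40, the number of elements of order d is φ(d) when d | 40 and 0 otherwise.
10 = 2 · 5 divides 40, and φ(10) = 4.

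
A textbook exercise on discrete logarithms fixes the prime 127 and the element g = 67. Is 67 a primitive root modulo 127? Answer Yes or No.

Yes

φ(127) = 127 − 1 = 126 = 2 · 3^2 · 7.
67 is a primitive root mod 127 iff 67^(φ(127)/q) ≢ 1 for every prime q | φ(127), i.e. q ∈ {2, 3, 7}.
67^63 ≡ 126 (mod 127)  [q = 2: ≢ 1 ✓]
67^42 ≡ 107 (mod 127)  [q = 3: ≢ 1 ✓]
67^18 ≡ 4 (mod 127)  [q = 7: ≢ 1 ✓]
All checks pass, so 67 has order 126 and is a primitive root modulo 127.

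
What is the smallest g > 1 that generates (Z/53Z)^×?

2

φ(53) = 53 − 1 = 52 = 2^2 · 13.
g is a primitive root iff g^(52/q) ≢ 1 (mod 53) for each prime q ∈ {2, 13}.
g = 2: 2^26 ≡ 52; 2^4 ≡ 16 — none is 1, so 2 is a primitive root.
So 2 is the smallest generator of (Z/53Z)^×.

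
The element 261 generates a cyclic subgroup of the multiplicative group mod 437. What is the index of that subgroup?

2

ord(261) | φ(437) = φ(19·23) = (19−1)·(23−1) = 18·22 = 396 = 2^2 · 3^2 · 11.
Divisors of 396: 1, 2, 3, 4, 6, 9, 11, 12, 18, 22, 33, 36, 44, 66, 99, 132, 198, 396.
Check 261^d mod 437 for each divisor in increasing order:
261^1 ≡ 261
261^2 ≡ 386
261^3 ≡ 236
261^4 ≡ 416
261^6 ≡ 197
261^9 ≡ 170
261^11 ≡ 70
261^12 ≡ 353
261^18 ≡ 58
261^22 ≡ 93
261^33 ≡ 392
261^36 ≡ 305
261^44 ≡ 346
261^66 ≡ 277
261^99 ≡ 208
261^132 ≡ 254
261^198 ≡ 1
Thus |⟨261⟩| = ord(261) = 198.
The index is φ(437) / ord(261) = 396 / 198 = 2.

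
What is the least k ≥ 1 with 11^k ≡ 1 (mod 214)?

53

By Lagrange's theorem, ord_214(11) divides φ(214) = φ(2)·φ(107) = 1·106 = 106 = 2 · 53.
Divisors of 106: 1, 2, 53, 106.
Test each divisor d:
11^1 ≡ 11
11^2 ≡ 121
11^53 ≡ 1
The smallest such exponent is 53, so the order of 11 is 53.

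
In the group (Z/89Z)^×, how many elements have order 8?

φ(89) = 89 − 1 = 88 = 2^3 · 11.
In a cyclic group of order 88, there are φ(d) elements of order d for each divisor d of 88, and zero for non-divisors.
8 = 2^3 divides 88, and φ(8) = 4.

4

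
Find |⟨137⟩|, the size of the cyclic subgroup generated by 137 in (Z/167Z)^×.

ord(137) | φ(167) = 167 − 1 = 166 = 2 · 83.
Divisors of 166: 1, 2, 83, 166.
Compute 137^d (mod 167) for the divisors d until we hit 1:
137^1 ≡ 137
137^2 ≡ 65
137^83 ≡ 1
So ord_167(137) = 83.

83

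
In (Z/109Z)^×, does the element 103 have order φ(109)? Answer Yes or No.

φ(109) = 109 − 1 = 108 = 2^2 · 3^3.
Test 103^(108/q) mod 109 for each prime factor q of 108:
103^54 ≡ 108 (mod 109)  [q = 2: ≢ 1 ✓]
103^36 ≡ 63 (mod 109)  [q = 3: ≢ 1 ✓]
All checks pass, so 103 has order 108 and is a primitive root modulo 109.

Yes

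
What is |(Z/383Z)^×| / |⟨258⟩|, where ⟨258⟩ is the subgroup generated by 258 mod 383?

The order of 258 must divide φ(383) = 383 − 1 = 382 = 2 · 191.
Divisors of 382: 1, 2, 191, 382.
Test each divisor d:
258^1 ≡ 258 (mod 383)
258^2 ≡ 305 (mod 383)
258^191 ≡ 1 (mod 383) ✓
Thus |⟨258⟩| = ord(258) = 191.
Index = |(Z/383Z)^×| / |⟨258⟩| = 382 / 191 = 2.

2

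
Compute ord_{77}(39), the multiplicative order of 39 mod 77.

ord(39) | φ(77) = φ(7·11) = (7−1)·(11−1) = 6·10 = 60 = 2^2 · 3 · 5.
Divisors of 60: 1, 2, 3, 4, 5, 6, 10, 12, 15, 20, 30, 60.
Compute 39^d (mod 77) for the divisors d until we hit 1:
39^1 ≡ 39 (mod 77)
39^2 ≡ 58 (mod 77)
39^3 ≡ 29 (mod 77)
39^4 ≡ 53 (mod 77)
39^5 ≡ 65 (mod 77)
39^6 ≡ 71 (mod 77)
39^10 ≡ 67 (mod 77)
39^12 ≡ 36 (mod 77)
39^15 ≡ 43 (mod 77)
39^20 ≡ 23 (mod 77)
39^30 ≡ 1 (mod 77) ✓
So ord_77(39) = 30.

30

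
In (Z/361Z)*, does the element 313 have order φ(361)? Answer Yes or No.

φ(361) = φ(19^2) = 19·(19−1) = 342 = 2 · 3^2 · 19.
An element g generates (Z/361Z)^× iff g^(342/q) ≢ 1 (mod 361) for each prime q ∈ {2, 3, 19}.
313^171 ≡ 1 (mod 361)  [q = 2: ≡ 1 ✗]
313^114 ≡ 68 (mod 361)  [q = 3: ≢ 1 ✓]
313^18 ≡ 210 (mod 361)  [q = 19: ≢ 1 ✓]
Since 313^171 ≡ 1, the order of 313 divides 171 < 342, so 313 is not a primitive root.

No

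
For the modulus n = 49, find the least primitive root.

3

φ(49) = φ(7^2) = 7·(7−1) = 42 = 2 · 3 · 7.
Test candidates g = 2, 3, … against the prime factors q ∈ {2, 3, 7} of φ(49): g is a generator iff g^(42/q) ≢ 1 for every such q.
g = 2: 2^21 ≡ 1 — hits 1, so not a primitive root.
g = 3: 3^21 ≡ 48; 3^14 ≡ 30; 3^6 ≡ 43 — none is 1, so 3 is a primitive root.
The smallest primitive root modulo 49 is 3.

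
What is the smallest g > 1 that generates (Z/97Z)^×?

φ(97) = 97 − 1 = 96 = 2^5 · 3.
g is a primitive root iff g^(96/q) ≢ 1 (mod 97) for each prime q ∈ {2, 3}.
g = 2: 2^48 ≡ 1 — hits 1, so not a primitive root.
g = 3: 3^48 ≡ 1 — hits 1, so not a primitive root.
g = 4: 4^48 ≡ 1 — hits 1, so not a primitive root.
g = 5: 5^48 ≡ 96; 5^32 ≡ 35 — none is 1, so 5 is a primitive root.
The smallest primitive root modulo 97 is 5.

5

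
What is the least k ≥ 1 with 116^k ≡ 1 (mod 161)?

3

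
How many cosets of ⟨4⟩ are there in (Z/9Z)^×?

ord(4) | φ(9) = φ(3^2) = 3·(3−1) = 6 = 2 · 3.
Divisors of 6: 1, 2, 3, 6.
Compute 4^d (mod 9) for the divisors d until we hit 1:
4^1 ≡ 4 (mod 9)
4^2 ≡ 7 (mod 9)
4^3 ≡ 1 (mod 9) ✓
Thus |⟨4⟩| = ord(4) = 3.
The index is φ(9) / ord(4) = 6 / 3 = 2.

2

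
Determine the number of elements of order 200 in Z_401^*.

φ(401) = 401 − 1 = 400 = 2^4 · 5^2.
(Z/401Z)^× is cyclic (|G| = 400); a cyclic group of order m has exactly φ(d) elements of each order d | m, and none otherwise.
200 = 2^3 · 5^2 divides 400, and φ(200) = 80.

80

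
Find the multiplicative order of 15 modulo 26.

12

ord(15) | φ(26) = φ(2)·φ(13) = 1·12 = 12 = 2^2 · 3.
Divisors of 12: 1, 2, 3, 4, 6, 12.
Test each divisor d:
15^1 ≡ 15 (mod 26)
15^2 ≡ 17 (mod 26)
15^3 ≡ 21 (mod 26)
15^4 ≡ 3 (mod 26)
15^6 ≡ 25 (mod 26)
15^12 ≡ 1 (mod 26) ✓
Hence ord(15) = 12.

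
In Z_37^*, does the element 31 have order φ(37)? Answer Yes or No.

No

φ(37) = 37 − 1 = 36 = 2^2 · 3^2.
Test 31^(36/q) mod 37 for each prime factor q of 36:
31^18 ≡ 36 (mod 37)  [q = 2: ≢ 1 ✓]
31^12 ≡ 1 (mod 37)  [q = 3: ≡ 1 ✗]
31^12 ≡ 1 shows ord(31) | 12, strictly less than φ(37); not a primitive root.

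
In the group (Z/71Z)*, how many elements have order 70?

φ(71) = 71 − 1 = 70 = 2 · 5 · 7.
(Z/71Z)^× is cyclic (|G| = 70); a cyclic group of order m has exactly φ(d) elements of each order d | m, and none otherwise.
70 = 2 · 5 · 7 divides 70, and φ(70) = 24.

24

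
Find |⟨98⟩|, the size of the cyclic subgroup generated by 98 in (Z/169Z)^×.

By Lagrange's theorem, ord_169(98) divides φ(169) = φ(13^2) = 13·(13−1) = 156 = 2^2 · 3 · 13.
Divisors of 156: 1, 2, 3, 4, 6, 12, 13, 26, 39, 52, 78, 156.
Evaluate successive powers at the divisors of 156:
98^1 ≡ 98 (mod 169)
98^2 ≡ 140 (mod 169)
98^3 ≡ 31 (mod 169)
98^4 ≡ 165 (mod 169)
98^6 ≡ 116 (mod 169)
98^12 ≡ 105 (mod 169)
98^13 ≡ 150 (mod 169)
98^26 ≡ 23 (mod 169)
98^39 ≡ 70 (mod 169)
98^52 ≡ 22 (mod 169)
98^78 ≡ 168 (mod 169)
98^156 ≡ 1 (mod 169) ✓
The smallest such exponent is 156, so the order of 98 is 156.

156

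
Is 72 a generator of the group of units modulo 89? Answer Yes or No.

No

φ(89) = 89 − 1 = 88 = 2^3 · 11.
It suffices to check that the order of 72 is not a proper divisor of 88: compute 72^(88/q) for q ∈ {2, 11}.
72^44 ≡ 1 (mod 89)  [q = 2: ≡ 1 ✗]
72^8 ≡ 8 (mod 89)  [q = 11: ≢ 1 ✓]
Since 72^44 ≡ 1, the order of 72 divides 44 < 88, so 72 is not a primitive root.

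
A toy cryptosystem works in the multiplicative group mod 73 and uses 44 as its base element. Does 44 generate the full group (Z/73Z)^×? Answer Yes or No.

Yes

φ(73) = 73 − 1 = 72 = 2^3 · 3^2.
An element g generates (Z/73Z)^× iff g^(72/q) ≢ 1 (mod 73) for each prime q ∈ {2, 3}.
44^36 ≡ 72 (mod 73)  [q = 2: ≢ 1 ✓]
44^24 ≡ 64 (mod 73)  [q = 3: ≢ 1 ✓]
Every test exponent gives a nontrivial residue, hence 44 generates the full group.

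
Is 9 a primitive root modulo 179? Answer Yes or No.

φ(179) = 179 − 1 = 178 = 2 · 89.
Test 9^(178/q) mod 179 for each prime factor q of 178:
9^89 ≡ 1 (mod 179)  [q = 2: ≡ 1 ✗]
9^2 ≡ 81 (mod 179)  [q = 89: ≢ 1 ✓]
The check at q = 2 fails, so 9 generates a proper subgroup.

No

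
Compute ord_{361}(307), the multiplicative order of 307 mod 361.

By Lagrange's theorem, ord_361(307) divides φ(361) = φ(19^2) = 19·(19−1) = 342 = 2 · 3^2 · 19.
Divisors of 342: 1, 2, 3, 6, 9, 18, 19, 38, 57, 114, 171, 342.
Test each divisor d:
307^1 ≡ 307
307^2 ≡ 28
307^3 ≡ 293
307^6 ≡ 292
307^9 ≡ 360
307^18 ≡ 1
Hence ord(307) = 18.

18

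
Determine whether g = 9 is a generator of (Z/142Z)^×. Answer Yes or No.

No

φ(142) = φ(2)·φ(71) = 1·70 = 70 = 2 · 5 · 7.
It suffices to check that the order of 9 is not a proper divisor of 70: compute 9^(70/q) for q ∈ {2, 5, 7}.
9^35 ≡ 1 (mod 142)  [q = 2: ≡ 1 ✗]
9^14 ≡ 5 (mod 142)  [q = 5: ≢ 1 ✓]
9^10 ≡ 103 (mod 142)  [q = 7: ≢ 1 ✓]
Since 9^35 ≡ 1, the order of 9 divides 35 < 70, so 9 is not a primitive root.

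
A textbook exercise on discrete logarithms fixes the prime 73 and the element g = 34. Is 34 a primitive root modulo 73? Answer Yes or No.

Yes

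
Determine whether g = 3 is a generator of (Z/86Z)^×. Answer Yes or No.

φ(86) = φ(2)·φ(43) = 1·42 = 42 = 2 · 3 · 7.
It suffices to check that the order of 3 is not a proper divisor of 42: compute 3^(42/q) for q ∈ {2, 3, 7}.
3^21 ≡ 85 (mod 86)  [q = 2: ≢ 1 ✓]
3^14 ≡ 79 (mod 86)  [q = 3: ≢ 1 ✓]
3^6 ≡ 41 (mod 86)  [q = 7: ≢ 1 ✓]
All checks pass, so 3 has order 42 and is a primitive root modulo 86.

Yes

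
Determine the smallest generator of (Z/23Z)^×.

φ(23) = 23 − 1 = 22 = 2 · 11.
g is a primitive root iff g^(22/q) ≢ 1 (mod 23) for each prime q ∈ {2, 11}.
g = 2: 2^11 ≡ 1 — hits 1, so not a primitive root.
g = 3: 3^11 ≡ 1 — hits 1, so not a primitive root.
g = 4: 4^11 ≡ 1 — hits 1, so not a primitive root.
g = 5: 5^11 ≡ 22; 5^2 ≡ 2 — none is 1, so 5 is a primitive root.
The smallest primitive root modulo 23 is 5.

5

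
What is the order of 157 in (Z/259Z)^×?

18

By Lagrange's theorem, ord_259(157) divides φ(259) = φ(7·37) = (7−1)·(37−1) = 6·36 = 216 = 2^3 · 3^3.
Divisors of 216: 1, 2, 3, 4, 6, 8, 9, 12, 18, 24, 27, 36, 54, 72, 108, 216.
Evaluate successive powers at the divisors of 216:
157^1 ≡ 157 (mod 259)
157^2 ≡ 44 (mod 259)
157^3 ≡ 174 (mod 259)
157^4 ≡ 123 (mod 259)
157^6 ≡ 232 (mod 259)
157^8 ≡ 107 (mod 259)
157^9 ≡ 223 (mod 259)
157^12 ≡ 211 (mod 259)
157^18 ≡ 1 (mod 259) ✓
Therefore the multiplicative order of 157 modulo 259 is 18.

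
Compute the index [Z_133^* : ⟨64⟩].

ord(64) | φ(133) = φ(7·19) = (7−1)·(19−1) = 6·18 = 108 = 2^2 · 3^3.
Divisors of 108: 1, 2, 3, 4, 6, 9, 12, 18, 27, 36, 54, 108.
Evaluate successive powers at the divisors of 108:
64^1 ≡ 64
64^2 ≡ 106
64^3 ≡ 1
The order of 64 is 3, so the subgroup it generates has 3 elements.
[(Z/133Z)^× : ⟨64⟩] = 108/3 = 36.

36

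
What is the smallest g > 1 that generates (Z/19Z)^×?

φ(19) = 19 − 1 = 18 = 2 · 3^2.
g is a primitive root iff g^(18/q) ≢ 1 (mod 19) for each prime q ∈ {2, 3}.
g = 2: 2^9 ≡ 18; 2^6 ≡ 7 — none is 1, so 2 is a primitive root.
The smallest primitive root modulo 19 is 2.

2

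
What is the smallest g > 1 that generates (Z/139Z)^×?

φ(139) = 139 − 1 = 138 = 2 · 3 · 23.
g is a primitive root iff g^(138/q) ≢ 1 (mod 139) for each prime q ∈ {2, 3, 23}.
g = 2: 2^69 ≡ 138; 2^46 ≡ 96; 2^6 ≡ 64 — none is 1, so 2 is a primitive root.
The smallest primitive root modulo 139 is 2.

2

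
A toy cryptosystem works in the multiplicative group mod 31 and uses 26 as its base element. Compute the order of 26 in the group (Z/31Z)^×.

6

By Lagrange's theorem, ord_31(26) divides φ(31) = 31 − 1 = 30 = 2 · 3 · 5.
Divisors of 30: 1, 2, 3, 5, 6, 10, 15, 30.
Evaluate successive powers at the divisors of 30:
26^1 ≡ 26 (mod 31)
26^2 ≡ 25 (mod 31)
26^3 ≡ 30 (mod 31)
26^5 ≡ 6 (mod 31)
26^6 ≡ 1 (mod 31) ✓
So ord_31(26) = 6.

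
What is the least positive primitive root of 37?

2

φ(37) = 37 − 1 = 36 = 2^2 · 3^2.
Test candidates g = 2, 3, … against the prime factors q ∈ {2, 3} of φ(37): g is a generator iff g^(36/q) ≢ 1 for every such q.
g = 2: 2^18 ≡ 36; 2^12 ≡ 26 — none is 1, so 2 is a primitive root.
Hence the least primitive root of 37 is 2.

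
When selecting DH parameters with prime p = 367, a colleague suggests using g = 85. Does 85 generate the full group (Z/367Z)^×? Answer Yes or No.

No

φ(367) = 367 − 1 = 366 = 2 · 3 · 61.
85 is a primitive root mod 367 iff 85^(φ(367)/q) ≢ 1 for every prime q | φ(367), i.e. q ∈ {2, 3, 61}.
85^183 ≡ 1 (mod 367)  [q = 2: ≡ 1 ✗]
85^122 ≡ 283 (mod 367)  [q = 3: ≢ 1 ✓]
85^6 ≡ 340 (mod 367)  [q = 61: ≢ 1 ✓]
The check at q = 2 fails, so 85 generates a proper subgroup.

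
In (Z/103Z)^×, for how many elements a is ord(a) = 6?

2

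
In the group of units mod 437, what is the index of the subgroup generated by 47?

44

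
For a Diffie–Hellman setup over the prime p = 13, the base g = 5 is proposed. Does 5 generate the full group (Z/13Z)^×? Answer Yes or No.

φ(13) = 13 − 1 = 12 = 2^2 · 3.
It suffices to check that the order of 5 is not a proper divisor of 12: compute 5^(12/q) for q ∈ {2, 3}.
5^6 ≡ 12 (mod 13)  [q = 2: ≢ 1 ✓]
5^4 ≡ 1 (mod 13)  [q = 3: ≡ 1 ✗]
5^4 ≡ 1 shows ord(5) | 4, strictly less than φ(13); not a primitive root.

No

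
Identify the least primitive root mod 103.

5

φ(103) = 103 − 1 = 102 = 2 · 3 · 17.
Test candidates g = 2, 3, … against the prime factors q ∈ {2, 3, 17} of φ(103): g is a generator iff g^(102/q) ≢ 1 for every such q.
g = 2: 2^51 ≡ 1 — hits 1, so not a primitive root.
g = 3: 3^51 ≡ 102; 3^34 ≡ 1 — hits 1, so not a primitive root.
g = 4: 4^51 ≡ 1 — hits 1, so not a primitive root.
g = 5: 5^51 ≡ 102; 5^34 ≡ 56; 5^6 ≡ 72 — none is 1, so 5 is a primitive root.
So 5 is the smallest generator of (Z/103Z)^×.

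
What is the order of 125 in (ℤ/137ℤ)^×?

By Lagrange's theorem, ord_137(125) divides φ(137) = 137 − 1 = 136 = 2^3 · 17.
Divisors of 136: 1, 2, 4, 8, 17, 34, 68, 136.
Check 125^d mod 137 for each divisor in increasing order:
125^1 ≡ 125 (mod 137)
125^2 ≡ 7 (mod 137)
125^4 ≡ 49 (mod 137)
125^8 ≡ 72 (mod 137)
125^17 ≡ 127 (mod 137)
125^34 ≡ 100 (mod 137)
125^68 ≡ 136 (mod 137)
125^136 ≡ 1 (mod 137) ✓
Therefore the multiplicative order of 125 modulo 137 is 136.

136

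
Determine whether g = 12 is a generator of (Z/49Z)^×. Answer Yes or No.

Yes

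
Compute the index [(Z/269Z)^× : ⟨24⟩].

4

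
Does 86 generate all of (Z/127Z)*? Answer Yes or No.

Yes

φ(127) = 127 − 1 = 126 = 2 · 3^2 · 7.
An element g generates (Z/127Z)^× iff g^(126/q) ≢ 1 (mod 127) for each prime q ∈ {2, 3, 7}.
86^63 ≡ 126 (mod 127)  [q = 2: ≢ 1 ✓]
86^42 ≡ 19 (mod 127)  [q = 3: ≢ 1 ✓]
86^18 ≡ 64 (mod 127)  [q = 7: ≢ 1 ✓]
None equal 1, so ord_127(86) = 126: 86 is a primitive root.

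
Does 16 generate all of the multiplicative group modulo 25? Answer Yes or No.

φ(25) = φ(5^2) = 5·(5−1) = 20 = 2^2 · 5.
16 is a primitive root mod 25 iff 16^(φ(25)/q) ≢ 1 for every prime q | φ(25), i.e. q ∈ {2, 5}.
16^10 ≡ 1 (mod 25)  [q = 2: ≡ 1 ✗]
16^4 ≡ 11 (mod 25)  [q = 5: ≢ 1 ✓]
The check at q = 2 fails, so 16 generates a proper subgroup.

No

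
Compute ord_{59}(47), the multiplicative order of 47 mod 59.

The order of 47 must divide φ(59) = 59 − 1 = 58 = 2 · 29.
Divisors of 58: 1, 2, 29, 58.
Evaluate successive powers at the divisors of 58:
47^1 ≡ 47 (mod 59)
47^2 ≡ 26 (mod 59)
47^29 ≡ 58 (mod 59)
47^58 ≡ 1 (mod 59) ✓
So ord_59(47) = 58.

58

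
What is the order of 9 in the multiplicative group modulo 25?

10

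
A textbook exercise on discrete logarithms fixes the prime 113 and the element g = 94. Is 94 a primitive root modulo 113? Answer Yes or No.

φ(113) = 113 − 1 = 112 = 2^4 · 7.
94 is a primitive root mod 113 iff 94^(φ(113)/q) ≢ 1 for every prime q | φ(113), i.e. q ∈ {2, 7}.
94^56 ≡ 112 (mod 113)  [q = 2: ≢ 1 ✓]
94^16 ≡ 49 (mod 113)  [q = 7: ≢ 1 ✓]
Every test exponent gives a nontrivial residue, hence 94 generates the full group.

Yes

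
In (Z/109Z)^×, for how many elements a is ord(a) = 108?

φ(109) = 109 − 1 = 108 = 2^2 · 3^3.
Since (Z/109Z)^× is cyclic of order 108, the number of elements of order d is φ(d) when d | 108 and 0 otherwise.
108 = 2^2 · 3^3 divides 108, and φ(108) = 36.

36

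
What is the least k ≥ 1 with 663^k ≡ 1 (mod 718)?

ord(663) | φ(718) = φ(2)·φ(359) = 1·358 = 358 = 2 · 179.
Divisors of 358: 1, 2, 179, 358.
Test each divisor d:
663^1 ≡ 663
663^2 ≡ 153
663^179 ≡ 717
663^358 ≡ 1
Therefore the multiplicative order of 663 modulo 718 is 358.

358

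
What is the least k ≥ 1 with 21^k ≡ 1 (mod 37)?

18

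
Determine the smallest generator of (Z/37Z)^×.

φ(37) = 37 − 1 = 36 = 2^2 · 3^2.
g is a primitive root iff g^(36/q) ≢ 1 (mod 37) for each prime q ∈ {2, 3}.
g = 2: 2^18 ≡ 36; 2^12 ≡ 26 — none is 1, so 2 is a primitive root.
The smallest primitive root modulo 37 is 2.

2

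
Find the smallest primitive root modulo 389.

φ(389) = 389 − 1 = 388 = 2^2 · 97.
Test candidates g = 2, 3, … against the prime factors q ∈ {2, 97} of φ(389): g is a generator iff g^(388/q) ≢ 1 for every such q.
g = 2: 2^194 ≡ 388; 2^4 ≡ 16 — none is 1, so 2 is a primitive root.
Hence the least primitive root of 389 is 2.

2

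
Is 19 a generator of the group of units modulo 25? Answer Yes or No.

φ(25) = φ(5^2) = 5·(5−1) = 20 = 2^2 · 5.
An element g generates (Z/25Z)^× iff g^(20/q) ≢ 1 (mod 25) for each prime q ∈ {2, 5}.
19^10 ≡ 1 (mod 25)  [q = 2: ≡ 1 ✗]
19^4 ≡ 21 (mod 25)  [q = 5: ≢ 1 ✓]
Since 19^10 ≡ 1, the order of 19 divides 10 < 20, so 19 is not a primitive root.

No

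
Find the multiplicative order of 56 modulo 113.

28

The order of 56 must divide φ(113) = 113 − 1 = 112 = 2^4 · 7.
Divisors of 112: 1, 2, 4, 7, 8, 14, 16, 28, 56, 112.
Test each divisor d:
56^1 ≡ 56 (mod 113)
56^2 ≡ 85 (mod 113)
56^4 ≡ 106 (mod 113)
56^7 ≡ 15 (mod 113)
56^8 ≡ 49 (mod 113)
56^14 ≡ 112 (mod 113)
56^16 ≡ 28 (mod 113)
56^28 ≡ 1 (mod 113) ✓
The smallest such exponent is 28, so the order of 56 is 28.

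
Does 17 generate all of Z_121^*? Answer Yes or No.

φ(121) = φ(11^2) = 11·(11−1) = 110 = 2 · 5 · 11.
Test 17^(110/q) mod 121 for each prime factor q of 110:
17^55 ≡ 120 (mod 121)  [q = 2: ≢ 1 ✓]
17^22 ≡ 3 (mod 121)  [q = 5: ≢ 1 ✓]
17^10 ≡ 34 (mod 121)  [q = 11: ≢ 1 ✓]
None equal 1, so ord_121(17) = 110: 17 is a primitive root.

Yes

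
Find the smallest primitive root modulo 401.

3

φ(401) = 401 − 1 = 400 = 2^4 · 5^2.
g is a primitive root iff g^(400/q) ≢ 1 (mod 401) for each prime q ∈ {2, 5}.
g = 2: 2^200 ≡ 1 — hits 1, so not a primitive root.
g = 3: 3^200 ≡ 400; 3^80 ≡ 72 — none is 1, so 3 is a primitive root.
The smallest primitive root modulo 401 is 3.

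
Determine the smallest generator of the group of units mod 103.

5

φ(103) = 103 − 1 = 102 = 2 · 3 · 17.
g is a primitive root iff g^(102/q) ≢ 1 (mod 103) for each prime q ∈ {2, 3, 17}.
g = 2: 2^51 ≡ 1 — hits 1, so not a primitive root.
g = 3: 3^51 ≡ 102; 3^34 ≡ 1 — hits 1, so not a primitive root.
g = 4: 4^51 ≡ 1 — hits 1, so not a primitive root.
g = 5: 5^51 ≡ 102; 5^34 ≡ 56; 5^6 ≡ 72 — none is 1, so 5 is a primitive root.
The smallest primitive root modulo 103 is 5.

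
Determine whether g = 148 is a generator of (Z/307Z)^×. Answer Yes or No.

No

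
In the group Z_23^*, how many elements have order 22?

10

φ(23) = 23 − 1 = 22 = 2 · 11.
(Z/23Z)^× is cyclic (|G| = 22); a cyclic group of order m has exactly φ(d) elements of each order d | m, and none otherwise.
22 = 2 · 11 divides 22, and φ(22) = 10.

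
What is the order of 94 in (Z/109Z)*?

54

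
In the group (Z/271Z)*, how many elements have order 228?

φ(271) = 271 − 1 = 270 = 2 · 3^3 · 5.
(Z/271Z)^× is cyclic (|G| = 270); a cyclic group of order m has exactly φ(d) elements of each order d | m, and none otherwise.
Here 270 is not a multiple of 228, so there are no elements of order 228.

0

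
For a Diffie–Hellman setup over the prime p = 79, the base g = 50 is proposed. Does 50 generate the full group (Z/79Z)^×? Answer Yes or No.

φ(79) = 79 − 1 = 78 = 2 · 3 · 13.
50 is a primitive root mod 79 iff 50^(φ(79)/q) ≢ 1 for every prime q | φ(79), i.e. q ∈ {2, 3, 13}.
50^39 ≡ 1 (mod 79)  [q = 2: ≡ 1 ✗]
50^26 ≡ 55 (mod 79)  [q = 3: ≢ 1 ✓]
50^6 ≡ 10 (mod 79)  [q = 13: ≢ 1 ✓]
The check at q = 2 fails, so 50 generates a proper subgroup.

No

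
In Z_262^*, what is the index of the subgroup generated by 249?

Since 249 ∈ (Z/262Z)^×, its order divides φ(262) = φ(2)·φ(131) = 1·130 = 130 = 2 · 5 · 13.
Divisors of 130: 1, 2, 5, 10, 13, 26, 65, 130.
Check 249^d mod 262 for each divisor in increasing order:
249^1 ≡ 249 (mod 262)
249^2 ≡ 169 (mod 262)
249^5 ≡ 223 (mod 262)
249^10 ≡ 211 (mod 262)
249^13 ≡ 173 (mod 262)
249^26 ≡ 61 (mod 262)
249^65 ≡ 261 (mod 262)
249^130 ≡ 1 (mod 262) ✓
Thus |⟨249⟩| = ord(249) = 130.
The index is φ(262) / ord(249) = 130 / 130 = 1.

1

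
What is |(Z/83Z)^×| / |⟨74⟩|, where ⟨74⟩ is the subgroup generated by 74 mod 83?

1

The order of 74 must divide φ(83) = 83 − 1 = 82 = 2 · 41.
Divisors of 82: 1, 2, 41, 82.
Test each divisor d:
74^1 ≡ 74
74^2 ≡ 81
74^41 ≡ 82
74^82 ≡ 1
The order of 74 is 82, so the subgroup it generates has 82 elements.
The index is φ(83) / ord(74) = 82 / 82 = 1.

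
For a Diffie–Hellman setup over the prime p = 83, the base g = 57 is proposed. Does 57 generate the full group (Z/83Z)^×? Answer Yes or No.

φ(83) = 83 − 1 = 82 = 2 · 41.
It suffices to check that the order of 57 is not a proper divisor of 82: compute 57^(82/q) for q ∈ {2, 41}.
57^41 ≡ 82 (mod 83)  [q = 2: ≢ 1 ✓]
57^2 ≡ 12 (mod 83)  [q = 41: ≢ 1 ✓]
All checks pass, so 57 has order 82 and is a primitive root modulo 83.

Yes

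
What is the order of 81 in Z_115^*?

11

The order of 81 must divide φ(115) = φ(5·23) = (5−1)·(23−1) = 4·22 = 88 = 2^3 · 11.
Divisors of 88: 1, 2, 4, 8, 11, 22, 44, 88.
Test each divisor d:
81^1 ≡ 81
81^2 ≡ 6
81^4 ≡ 36
81^8 ≡ 31
81^11 ≡ 1
Hence ord(81) = 11.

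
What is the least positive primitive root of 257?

3

φ(257) = 257 − 1 = 256 = 2^8.
Test candidates g = 2, 3, … against the prime factors q ∈ {2} of φ(257): g is a generator iff g^(256/q) ≢ 1 for every such q.
g = 2: 2^128 ≡ 1 — hits 1, so not a primitive root.
g = 3: 3^128 ≡ 256 — none is 1, so 3 is a primitive root.
So 3 is the smallest generator of (Z/257Z)^×.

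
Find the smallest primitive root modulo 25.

2

φ(25) = φ(5^2) = 5·(5−1) = 20 = 2^2 · 5.
Test candidates g = 2, 3, … against the prime factors q ∈ {2, 5} of φ(25): g is a generator iff g^(20/q) ≢ 1 for every such q.
g = 2: 2^10 ≡ 24; 2^4 ≡ 16 — none is 1, so 2 is a primitive root.
So 2 is the smallest generator of (Z/25Z)^×.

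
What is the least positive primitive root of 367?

6

φ(367) = 367 − 1 = 366 = 2 · 3 · 61.
g is a primitive root iff g^(366/q) ≢ 1 (mod 367) for each prime q ∈ {2, 3, 61}.
g = 2: 2^183 ≡ 1 — hits 1, so not a primitive root.
g = 3: 3^183 ≡ 366; 3^122 ≡ 1 — hits 1, so not a primitive root.
g = 4: 4^183 ≡ 1 — hits 1, so not a primitive root.
g = 5: 5^183 ≡ 366; 5^122 ≡ 1 — hits 1, so not a primitive root.
g = 6: 6^183 ≡ 366; 6^122 ≡ 283; 6^6 ≡ 47 — none is 1, so 6 is a primitive root.
The smallest primitive root modulo 367 is 6.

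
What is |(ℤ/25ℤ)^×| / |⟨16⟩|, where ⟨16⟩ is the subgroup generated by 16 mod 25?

4

ord(16) | φ(25) = φ(5^2) = 5·(5−1) = 20 = 2^2 · 5.
Divisors of 20: 1, 2, 4, 5, 10, 20.
Check 16^d mod 25 for each divisor in increasing order:
16^1 ≡ 16 (mod 25)
16^2 ≡ 6 (mod 25)
16^4 ≡ 11 (mod 25)
16^5 ≡ 1 (mod 25) ✓
Thus |⟨16⟩| = ord(16) = 5.
[(Z/25Z)^× : ⟨16⟩] = 20/5 = 4.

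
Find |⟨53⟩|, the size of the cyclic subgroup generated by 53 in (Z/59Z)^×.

Since 53 ∈ (Z/59Z)^×, its order divides φ(59) = 59 − 1 = 58 = 2 · 29.
Divisors of 58: 1, 2, 29, 58.
Check 53^d mod 59 for each divisor in increasing order:
53^1 ≡ 53
53^2 ≡ 36
53^29 ≡ 1
Therefore the multiplicative order of 53 modulo 59 is 29.

29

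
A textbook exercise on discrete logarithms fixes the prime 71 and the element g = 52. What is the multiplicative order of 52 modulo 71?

70

Since 52 ∈ (Z/71Z)^×, its order divides φ(71) = 71 − 1 = 70 = 2 · 5 · 7.
Divisors of 70: 1, 2, 5, 7, 10, 14, 35, 70.
Test each divisor d:
52^1 ≡ 52 (mod 71)
52^2 ≡ 6 (mod 71)
52^5 ≡ 26 (mod 71)
52^7 ≡ 14 (mod 71)
52^10 ≡ 37 (mod 71)
52^14 ≡ 54 (mod 71)
52^35 ≡ 70 (mod 71)
52^70 ≡ 1 (mod 71) ✓
Hence ord(52) = 70.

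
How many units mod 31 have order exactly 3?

2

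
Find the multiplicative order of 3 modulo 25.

By Lagrange's theorem, ord_25(3) divides φ(25) = φ(5^2) = 5·(5−1) = 20 = 2^2 · 5.
Divisors of 20: 1, 2, 4, 5, 10, 20.
Evaluate successive powers at the divisors of 20:
3^1 ≡ 3
3^2 ≡ 9
3^4 ≡ 6
3^5 ≡ 18
3^10 ≡ 24
3^20 ≡ 1
So ord_25(3) = 20.

20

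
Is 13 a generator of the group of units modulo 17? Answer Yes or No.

No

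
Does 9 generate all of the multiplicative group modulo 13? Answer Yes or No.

No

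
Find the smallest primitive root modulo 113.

φ(113) = 113 − 1 = 112 = 2^4 · 7.
Test candidates g = 2, 3, … against the prime factors q ∈ {2, 7} of φ(113): g is a generator iff g^(112/q) ≢ 1 for every such q.
g = 2: 2^56 ≡ 1 — hits 1, so not a primitive root.
g = 3: 3^56 ≡ 112; 3^16 ≡ 49 — none is 1, so 3 is a primitive root.
Hence the least primitive root of 113 is 3.

3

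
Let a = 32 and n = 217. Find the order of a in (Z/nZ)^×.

3

ord(32) | φ(217) = φ(7·31) = (7−1)·(31−1) = 6·30 = 180 = 2^2 · 3^2 · 5.
Divisors of 180: 1, 2, 3, 4, 5, 6, 9, 10, 12, 15, 18, 20, 30, 36, 45, 60, 90, 180.
Test each divisor d:
32^1 ≡ 32 (mod 217)
32^2 ≡ 156 (mod 217)
32^3 ≡ 1 (mod 217) ✓
The smallest such exponent is 3, so the order of 32 is 3.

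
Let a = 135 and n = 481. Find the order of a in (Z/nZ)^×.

36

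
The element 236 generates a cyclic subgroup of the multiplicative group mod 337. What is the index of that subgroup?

1

Since 236 ∈ (Z/337Z)^×, its order divides φ(337) = 337 − 1 = 336 = 2^4 · 3 · 7.
Divisors of 336: 1, 2, 3, 4, 6, 7, 8, 12, 14, 16, 21, 24, 28, 42, 48, 56, 84, 112, 168, 336.
Compute 236^d (mod 337) for the divisors d until we hit 1:
236^1 ≡ 236 (mod 337)
236^2 ≡ 91 (mod 337)
236^3 ≡ 245 (mod 337)
236^4 ≡ 193 (mod 337)
236^6 ≡ 39 (mod 337)
236^7 ≡ 105 (mod 337)
236^8 ≡ 179 (mod 337)
236^12 ≡ 173 (mod 337)
236^14 ≡ 241 (mod 337)
236^16 ≡ 26 (mod 337)
236^21 ≡ 30 (mod 337)
236^24 ≡ 273 (mod 337)
236^28 ≡ 117 (mod 337)
236^42 ≡ 226 (mod 337)
236^48 ≡ 52 (mod 337)
236^56 ≡ 209 (mod 337)
236^84 ≡ 189 (mod 337)
236^112 ≡ 208 (mod 337)
236^168 ≡ 336 (mod 337)
236^336 ≡ 1 (mod 337) ✓
Thus |⟨236⟩| = ord(236) = 336.
Index = |(Z/337Z)^×| / |⟨236⟩| = 336 / 336 = 1.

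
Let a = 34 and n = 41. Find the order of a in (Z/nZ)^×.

ord(34) | φ(41) = 41 − 1 = 40 = 2^3 · 5.
Divisors of 40: 1, 2, 4, 5, 8, 10, 20, 40.
Evaluate successive powers at the divisors of 40:
34^1 ≡ 34 (mod 41)
34^2 ≡ 8 (mod 41)
34^4 ≡ 23 (mod 41)
34^5 ≡ 3 (mod 41)
34^8 ≡ 37 (mod 41)
34^10 ≡ 9 (mod 41)
34^20 ≡ 40 (mod 41)
34^40 ≡ 1 (mod 41) ✓
Therefore the multiplicative order of 34 modulo 41 is 40.

40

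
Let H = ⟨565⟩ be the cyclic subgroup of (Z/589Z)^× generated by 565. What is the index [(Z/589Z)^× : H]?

Since 565 ∈ (Z/589Z)^×, its order divides φ(589) = φ(19·31) = (19−1)·(31−1) = 18·30 = 540 = 2^2 · 3^3 · 5.
Divisors of 540: 1, 2, 3, 4, 5, 6, 9, 10, 12, 15, 18, 20, 27, 30, 36, 45, 54, 60, 90, 108, 135, 180, 270, 540.
Check 565^d mod 589 for each divisor in increasing order:
565^1 ≡ 565 (mod 589)
565^2 ≡ 576 (mod 589)
565^3 ≡ 312 (mod 589)
565^4 ≡ 169 (mod 589)
565^5 ≡ 67 (mod 589)
565^6 ≡ 159 (mod 589)
565^9 ≡ 132 (mod 589)
565^10 ≡ 366 (mod 589)
565^12 ≡ 543 (mod 589)
565^15 ≡ 373 (mod 589)
565^18 ≡ 343 (mod 589)
565^20 ≡ 253 (mod 589)
565^27 ≡ 512 (mod 589)
565^30 ≡ 125 (mod 589)
565^36 ≡ 438 (mod 589)
565^45 ≡ 94 (mod 589)
565^54 ≡ 39 (mod 589)
565^60 ≡ 311 (mod 589)
565^90 ≡ 1 (mod 589) ✓
So ord_589(565) = 90, hence |⟨565⟩| = 90.
Index = |(Z/589Z)^×| / |⟨565⟩| = 540 / 90 = 6.

6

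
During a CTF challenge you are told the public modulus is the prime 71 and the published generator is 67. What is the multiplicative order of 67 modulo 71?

70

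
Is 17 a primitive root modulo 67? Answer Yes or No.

No

φ(67) = 67 − 1 = 66 = 2 · 3 · 11.
It suffices to check that the order of 17 is not a proper divisor of 66: compute 17^(66/q) for q ∈ {2, 3, 11}.
17^33 ≡ 1 (mod 67)  [q = 2: ≡ 1 ✗]
17^22 ≡ 37 (mod 67)  [q = 3: ≢ 1 ✓]
17^6 ≡ 15 (mod 67)  [q = 11: ≢ 1 ✓]
17^33 ≡ 1 shows ord(17) | 33, strictly less than φ(67); not a primitive root.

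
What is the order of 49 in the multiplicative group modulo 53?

The order of 49 must divide φ(53) = 53 − 1 = 52 = 2^2 · 13.
Divisors of 52: 1, 2, 4, 13, 26, 52.
Test each divisor d:
49^1 ≡ 49 (mod 53)
49^2 ≡ 16 (mod 53)
49^4 ≡ 44 (mod 53)
49^13 ≡ 1 (mod 53) ✓
The smallest such exponent is 13, so the order of 49 is 13.

13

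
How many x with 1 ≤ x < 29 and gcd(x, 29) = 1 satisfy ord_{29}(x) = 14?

6

φ(29) = 29 − 1 = 28 = 2^2 · 7.
In a cyclic group of order 28, there are φ(d) elements of order d for each divisor d of 28, and zero for non-divisors.
14 = 2 · 7 divides 28, and φ(14) = 6.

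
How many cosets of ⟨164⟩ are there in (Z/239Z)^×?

Since 164 ∈ (Z/239Z)^×, its order divides φ(239) = 239 − 1 = 238 = 2 · 7 · 17.
Divisors of 238: 1, 2, 7, 14, 17, 34, 119, 238.
Compute 164^d (mod 239) for the divisors d until we hit 1:
164^1 ≡ 164
164^2 ≡ 128
164^7 ≡ 217
164^14 ≡ 6
164^17 ≡ 238
164^34 ≡ 1
So ord_239(164) = 34, hence |⟨164⟩| = 34.
The index is φ(239) / ord(164) = 238 / 34 = 7.

7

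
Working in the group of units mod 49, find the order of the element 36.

ord(36) | φ(49) = φ(7^2) = 7·(7−1) = 42 = 2 · 3 · 7.
Divisors of 42: 1, 2, 3, 6, 7, 14, 21, 42.
Compute 36^d (mod 49) for the divisors d until we hit 1:
36^1 ≡ 36 (mod 49)
36^2 ≡ 22 (mod 49)
36^3 ≡ 8 (mod 49)
36^6 ≡ 15 (mod 49)
36^7 ≡ 1 (mod 49) ✓
Hence ord(36) = 7.

7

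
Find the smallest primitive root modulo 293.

2

φ(293) = 293 − 1 = 292 = 2^2 · 73.
g is a primitive root iff g^(292/q) ≢ 1 (mod 293) for each prime q ∈ {2, 73}.
g = 2: 2^146 ≡ 292; 2^4 ≡ 16 — none is 1, so 2 is a primitive root.
Hence the least primitive root of 293 is 2.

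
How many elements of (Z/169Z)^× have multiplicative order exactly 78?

24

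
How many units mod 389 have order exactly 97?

φ(389) = 389 − 1 = 388 = 2^2 · 97.
(Z/389Z)^× is cyclic (|G| = 388); a cyclic group of order m has exactly φ(d) elements of each order d | m, and none otherwise.
97 | 388, and φ(97) = 97 − 1 = 96.

96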